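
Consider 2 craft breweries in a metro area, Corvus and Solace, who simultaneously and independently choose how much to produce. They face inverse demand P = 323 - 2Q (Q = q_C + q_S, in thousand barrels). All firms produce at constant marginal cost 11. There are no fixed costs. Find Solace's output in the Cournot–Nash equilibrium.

52

A representative firm's profit is π_i = q_i(323 - 2Q) - 11q_i.
First-order condition (treating rivals' output as given): 312 - 4q_i - 2q_j = 0.
By symmetry each firm produces the same amount; substituting q_j = q_i yields q_i = 312/6 = 52.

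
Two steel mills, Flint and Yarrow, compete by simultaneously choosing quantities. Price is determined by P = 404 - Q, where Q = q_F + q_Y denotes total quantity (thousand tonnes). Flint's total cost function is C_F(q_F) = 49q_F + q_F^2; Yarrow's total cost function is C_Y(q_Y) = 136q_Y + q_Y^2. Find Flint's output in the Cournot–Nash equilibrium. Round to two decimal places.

Flint's profit: π_F = (404 - Q)q_F - (49q_F + q_F²). Setting ∂π_F/∂q_F = 0: 355 - 4q_F - (q_Y) = 0.
Yarrow's profit: π_Y = (404 - Q)q_Y - (136q_Y + q_Y²). Setting ∂π_Y/∂q_Y = 0: 268 - 4q_Y - (q_F) = 0.
So q_F = (355 - q_Y)/4 and q_Y = (268 - q_F)/4.
Substituting one into the other gives q_F = 384/5 and q_Y = 239/5.

76.80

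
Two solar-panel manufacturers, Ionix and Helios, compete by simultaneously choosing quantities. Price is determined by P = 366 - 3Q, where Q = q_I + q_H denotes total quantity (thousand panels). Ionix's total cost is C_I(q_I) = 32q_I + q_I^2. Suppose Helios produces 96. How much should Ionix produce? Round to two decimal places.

With the rival's output fixed at 96, Ionix's profit is π_I = (366 - 3·96 - 3q_I)q_I - (32q_I + q_I²) = (78 - 3q_I)q_I - (32q_I + q_I²).
∂π_I/∂q_I = 46 - 8q_I = 0, so q_I = 23/4.

5.75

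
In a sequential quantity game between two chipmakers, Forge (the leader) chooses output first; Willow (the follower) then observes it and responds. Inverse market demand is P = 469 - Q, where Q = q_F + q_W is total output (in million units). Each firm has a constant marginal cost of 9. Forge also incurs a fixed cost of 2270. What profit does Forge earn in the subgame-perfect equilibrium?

24180

The follower Willow best-responds to any q_F: π_W = (469 - Q)q_W - 9q_W.
∂π_W/∂q_W = 460 - q_F - 2q_W = 0 gives the reaction function q_W = (460 - q_F)/2.
The leader anticipates this reaction. Substituting into P = 469 - Q gives P = 239 - (1/2)q_F, so π_F = (239 - (1/2)q_F)q_F - 9q_F.
The leader's first-order condition 230 - q_F = 0 yields q_F = 230.
Then q_W = (460 - 230)/2 = 115.
Price P = 469 - 345 = 124.
Forge's profit: (124 - 9)·230 - 2270 = 24180.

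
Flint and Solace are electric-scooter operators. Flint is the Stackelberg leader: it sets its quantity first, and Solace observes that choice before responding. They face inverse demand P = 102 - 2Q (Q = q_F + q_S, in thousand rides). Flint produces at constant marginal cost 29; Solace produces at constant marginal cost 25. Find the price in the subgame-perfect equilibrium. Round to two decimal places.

46.25

Solve by backward induction. Given q_F, the follower Solace maximises π_S = (102 - 2q_F - 2q_S)q_S - 25q_S.
∂π_S/∂q_S = 77 - 2q_F - 4q_S = 0 gives the reaction function q_S = (77 - 2q_F)/4.
Flint substitutes q_S(q_F) into its own profit: π_F = q_F(102 - 2q_F - (77 - 2q_F)/2) - 29q_F = (127/2 - q_F)q_F - 29q_F.
Maximising: ∂π_F/∂q_F = 69/2 - 2q_F = 0, giving q_F = 69/4.
Then q_S = (77 - 2·(69/4))/4 = 85/8.
Total output Q = 223/8, so price P = 102 - 2·(223/8) = 185/4.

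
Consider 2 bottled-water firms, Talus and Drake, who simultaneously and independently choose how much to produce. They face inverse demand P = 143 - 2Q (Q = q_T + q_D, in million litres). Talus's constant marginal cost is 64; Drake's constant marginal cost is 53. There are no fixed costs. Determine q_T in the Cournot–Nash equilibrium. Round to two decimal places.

11.33

Talus's profit: π_T = (143 - 2Q)q_T - (64q_T). Setting ∂π_T/∂q_T = 0: 79 - 4q_T - 2(q_D) = 0.
Drake's profit: π_D = (143 - 2Q)q_D - (53q_D). Setting ∂π_D/∂q_D = 0: 90 - 4q_D - 2(q_T) = 0.
Best responses: q_T = (79 - 2q_D)/4, q_D = (90 - 2q_T)/4.
Substituting one into the other gives q_T = 34/3 and q_D = 101/6.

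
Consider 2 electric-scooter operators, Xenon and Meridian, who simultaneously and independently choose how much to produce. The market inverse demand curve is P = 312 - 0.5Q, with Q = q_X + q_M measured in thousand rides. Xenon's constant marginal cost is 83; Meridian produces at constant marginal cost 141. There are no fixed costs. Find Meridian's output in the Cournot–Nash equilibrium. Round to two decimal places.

75.33

Xenon's profit: π_X = (312 - 0.5Q)q_X - (83q_X). Setting ∂π_X/∂q_X = 0: 229 - q_X - (1/2)(q_M) = 0.
Meridian's profit: π_M = (312 - 0.5Q)q_M - (141q_M). Setting ∂π_M/∂q_M = 0: 171 - q_M - (1/2)(q_X) = 0.
So q_X = (229 - (1/2)q_M) and q_M = (171 - (1/2)q_X).
Substituting one into the other gives q_X = 574/3 and q_M = 226/3.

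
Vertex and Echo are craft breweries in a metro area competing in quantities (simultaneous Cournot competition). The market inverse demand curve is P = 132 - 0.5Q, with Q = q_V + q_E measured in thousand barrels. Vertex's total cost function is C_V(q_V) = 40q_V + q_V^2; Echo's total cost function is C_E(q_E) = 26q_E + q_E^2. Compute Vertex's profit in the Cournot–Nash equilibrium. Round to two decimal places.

Vertex's profit: π_V = (132 - 0.5Q)q_V - (40q_V + q_V²). Setting ∂π_V/∂q_V = 0: 92 - 3q_V - (1/2)(q_E) = 0.
Echo's first-order condition: 106 - 3q_E - (1/2)(q_V) = 0.
Best responses: q_V = (92 - (1/2)q_E)/3, q_E = (106 - (1/2)q_V)/3.
Substituting one into the other gives q_V = 892/35 and q_E = 1088/35.
Price P = 132 - (1/2)·(396/7) = 726/7.
Vertex's profit: (726/7)·(892/35) - 40·(892/35) - (892/35)² = 974.2824.

974.28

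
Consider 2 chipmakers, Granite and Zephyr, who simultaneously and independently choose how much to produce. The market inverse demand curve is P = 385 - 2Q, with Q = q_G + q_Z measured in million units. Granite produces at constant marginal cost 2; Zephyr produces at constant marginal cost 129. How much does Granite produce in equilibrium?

85

Granite's profit: π_G = (385 - 2Q)q_G - (2q_G). Setting ∂π_G/∂q_G = 0: 383 - 4q_G - 2(q_Z) = 0.
Zephyr's first-order condition: 256 - 4q_Z - 2(q_G) = 0.
So q_G = (383 - 2q_Z)/4 and q_Z = (256 - 2q_G)/4.
Substituting one into the other gives q_G = 85 and q_Z = 43/2.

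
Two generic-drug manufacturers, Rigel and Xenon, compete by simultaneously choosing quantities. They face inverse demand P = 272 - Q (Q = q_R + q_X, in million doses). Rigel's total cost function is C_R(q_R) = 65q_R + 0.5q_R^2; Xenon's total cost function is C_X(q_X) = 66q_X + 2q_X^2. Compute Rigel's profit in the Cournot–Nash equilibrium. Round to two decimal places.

Rigel's profit: π_R = (272 - Q)q_R - (65q_R + (1/2)q_R²). Setting ∂π_R/∂q_R = 0: 207 - 3q_R - (q_X) = 0.
Xenon's profit: π_X = (272 - Q)q_X - (66q_X + 2q_X²). Setting ∂π_X/∂q_X = 0: 206 - 6q_X - (q_R) = 0.
Rearranging gives the reaction functions q_R = (207 - q_X)/3 and q_X = (206 - q_R)/6.
Solving the pair: q_R = 1036/17, q_X = 411/17.
Price P = 272 - 1447/17 = 186.8824.
Rigel's profit: 186.8824·(1036/17) - 65·(1036/17) - (1/2)(1036/17)² = 5570.7405.

5570.74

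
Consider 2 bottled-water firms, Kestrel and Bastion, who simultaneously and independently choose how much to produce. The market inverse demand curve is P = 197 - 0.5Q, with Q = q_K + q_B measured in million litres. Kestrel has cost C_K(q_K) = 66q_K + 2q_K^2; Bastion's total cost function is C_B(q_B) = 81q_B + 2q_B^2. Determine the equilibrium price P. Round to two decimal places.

174.55

Kestrel's profit: π_K = (197 - 0.5Q)q_K - (66q_K + 2q_K²). Setting ∂π_K/∂q_K = 0: 131 - 5q_K - (1/2)(q_B) = 0.
Bastion's first-order condition: 116 - 5q_B - (1/2)(q_K) = 0.
Rearranging gives the reaction functions q_K = (131 - (1/2)q_B)/5 and q_B = (116 - (1/2)q_K)/5.
Solving the pair: q_K = 796/33, q_B = 686/33.
Total output Q = 494/11, so price P = 197 - (1/2)·(494/11) = 1920/11.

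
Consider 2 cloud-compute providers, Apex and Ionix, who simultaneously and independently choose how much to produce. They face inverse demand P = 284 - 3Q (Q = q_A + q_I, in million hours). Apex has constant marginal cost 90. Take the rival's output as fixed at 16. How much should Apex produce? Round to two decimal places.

24.33

With the rival's output fixed at 16, Apex's profit is π_A = (284 - 3·16 - 3q_A)q_A - (90q_A) = (236 - 3q_A)q_A - (90q_A).
∂π_A/∂q_A = 146 - 6q_A = 0, so q_A = 73/3.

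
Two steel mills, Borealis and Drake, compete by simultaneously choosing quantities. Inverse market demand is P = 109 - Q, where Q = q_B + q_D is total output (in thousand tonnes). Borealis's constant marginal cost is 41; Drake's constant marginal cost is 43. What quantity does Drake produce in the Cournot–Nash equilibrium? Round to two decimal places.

21.33

Borealis's profit: π_B = (109 - Q)q_B - (41q_B). Setting ∂π_B/∂q_B = 0: 68 - 2q_B - (q_D) = 0.
Drake's first-order condition: 66 - 2q_D - (q_B) = 0.
Rearranging gives the reaction functions q_B = (68 - q_D)/2 and q_D = (66 - q_B)/2.
Solving the pair: q_B = 70/3, q_D = 64/3.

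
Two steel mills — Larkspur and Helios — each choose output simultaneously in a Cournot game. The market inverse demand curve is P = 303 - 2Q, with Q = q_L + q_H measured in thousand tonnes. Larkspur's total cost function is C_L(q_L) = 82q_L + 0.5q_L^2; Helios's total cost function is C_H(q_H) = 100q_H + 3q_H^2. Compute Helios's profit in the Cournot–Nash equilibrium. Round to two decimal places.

775.82

Larkspur's profit: π_L = (303 - 2Q)q_L - (82q_L + (1/2)q_L²). Setting ∂π_L/∂q_L = 0: 221 - 5q_L - 2(q_H) = 0.
Helios's first-order condition: 203 - 10q_H - 2(q_L) = 0.
So q_L = (221 - 2q_H)/5 and q_H = (203 - 2q_L)/10.
Solving the pair: q_L = 902/23, q_H = 573/46.
Price P = 303 - 2·51.6739 = 199.6522.
Helios's profit: 199.6522·(573/46) - 100·(573/46) - 3(573/46)² = 775.8247.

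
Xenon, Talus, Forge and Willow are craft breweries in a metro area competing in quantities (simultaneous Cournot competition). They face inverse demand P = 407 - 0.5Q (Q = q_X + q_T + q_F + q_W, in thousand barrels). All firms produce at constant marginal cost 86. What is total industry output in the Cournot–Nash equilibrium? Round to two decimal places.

A representative firm's profit is π_i = q_i(407 - 0.5Q) - 86q_i.
First-order condition (treating rivals' output as given): 321 - q_i - (1/2)·Σ_{j≠i} q_j = 0.
By symmetry each firm produces the same amount; substituting Σ_{j≠i} q_j = 3q_i yields q_i = 321/(5/2) = 642/5.
Total output Q = 642/5 + 642/5 + 642/5 + 642/5 = 513.6000.

513.60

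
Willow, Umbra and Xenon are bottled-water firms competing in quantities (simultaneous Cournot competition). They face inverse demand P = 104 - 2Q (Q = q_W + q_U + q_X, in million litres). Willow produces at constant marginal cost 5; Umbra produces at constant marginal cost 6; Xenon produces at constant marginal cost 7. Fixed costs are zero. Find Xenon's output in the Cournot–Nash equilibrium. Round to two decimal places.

11.75

Willow's profit: π_W = (104 - 2Q)q_W - (5q_W). Setting ∂π_W/∂q_W = 0: 99 - 4q_W - 2(q_U + q_X) = 0.
Umbra's first-order condition: 98 - 4q_U - 2(q_W + q_X) = 0.
Xenon's first-order condition: 97 - 4q_X - 2(q_W + q_U) = 0.
Adding the 3 first-order conditions: 294 − 8Q = 0, so Q = 147/4.
Back-substituting: q_W = (99 − 147/2)/2 = 51/4, q_U = (98 − 147/2)/2 = 49/4, q_X = (97 − 147/2)/2 = 47/4.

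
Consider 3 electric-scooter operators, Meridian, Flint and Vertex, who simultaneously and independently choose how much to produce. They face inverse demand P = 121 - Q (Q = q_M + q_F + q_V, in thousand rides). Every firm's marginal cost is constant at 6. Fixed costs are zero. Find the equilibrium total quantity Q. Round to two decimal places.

Each firm earns π_i = (121 - Q)q_i - 6q_i.
First-order condition (treating rivals' output as given): 115 - 2q_i - Σ_{j≠i} q_j = 0.
By symmetry each firm produces the same amount; substituting Σ_{j≠i} q_j = 2q_i yields q_i = 115/4.
Total output Q = 115/4 + 115/4 + 115/4 = 345/4.

86.25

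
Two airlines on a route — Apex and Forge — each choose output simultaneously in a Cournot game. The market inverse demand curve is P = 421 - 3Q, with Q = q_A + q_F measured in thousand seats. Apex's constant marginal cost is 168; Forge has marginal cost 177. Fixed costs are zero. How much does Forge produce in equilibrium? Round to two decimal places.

Apex's profit: π_A = (421 - 3Q)q_A - (168q_A). Setting ∂π_A/∂q_A = 0: 253 - 6q_A - 3(q_F) = 0.
Forge's profit: π_F = (421 - 3Q)q_F - (177q_F). Setting ∂π_F/∂q_F = 0: 244 - 6q_F - 3(q_A) = 0.
Best responses: q_A = (253 - 3q_F)/6, q_F = (244 - 3q_A)/6.
Solving the pair: q_A = 262/9, q_F = 235/9.

26.11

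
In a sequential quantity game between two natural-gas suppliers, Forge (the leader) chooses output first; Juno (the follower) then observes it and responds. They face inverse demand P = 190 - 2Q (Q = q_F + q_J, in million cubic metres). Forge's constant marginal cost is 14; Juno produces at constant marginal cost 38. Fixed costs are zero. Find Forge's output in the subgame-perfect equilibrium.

50

The follower Juno best-responds to any q_F: π_J = (190 - 2Q)q_J - 38q_J.
Follower FOC: 152 - 2q_F - 4q_J = 0, so q_J(q_F) = (152 - 2q_F)/4.
Forge substitutes q_J(q_F) into its own profit: π_F = q_F(190 - 2q_F - (152 - 2q_F)/2) - 14q_F = (114 - q_F)q_F - 14q_F.
Leader FOC: 100 - 2q_F = 0, so q_F = 50.
Then q_J = (152 - 2·50)/4 = 13.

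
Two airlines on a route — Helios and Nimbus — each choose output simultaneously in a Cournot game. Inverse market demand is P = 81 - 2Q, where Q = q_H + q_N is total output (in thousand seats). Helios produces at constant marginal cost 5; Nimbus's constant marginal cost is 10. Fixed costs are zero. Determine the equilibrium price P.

32

Helios's profit: π_H = (81 - 2Q)q_H - (5q_H). Setting ∂π_H/∂q_H = 0: 76 - 4q_H - 2(q_N) = 0.
Nimbus's first-order condition: 71 - 4q_N - 2(q_H) = 0.
So q_H = (76 - 2q_N)/4 and q_N = (71 - 2q_H)/4.
Solving the pair: q_H = 27/2, q_N = 11.
Total output Q = 49/2, so price P = 81 - 2·(49/2) = 32.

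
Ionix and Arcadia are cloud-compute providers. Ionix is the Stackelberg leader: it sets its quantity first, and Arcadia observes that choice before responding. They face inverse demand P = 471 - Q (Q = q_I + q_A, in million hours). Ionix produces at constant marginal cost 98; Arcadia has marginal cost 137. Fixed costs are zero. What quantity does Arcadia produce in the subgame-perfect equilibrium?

64

The follower Arcadia best-responds to any q_I: π_A = (471 - Q)q_A - 137q_A.
∂π_A/∂q_A = 334 - q_I - 2q_A = 0 gives the reaction function q_A = (334 - q_I)/2.
Ionix substitutes q_A(q_I) into its own profit: π_I = q_I(471 - q_I - (334 - q_I)/2) - 98q_I = (304 - (1/2)q_I)q_I - 98q_I.
Leader FOC: 206 - q_I = 0, so q_I = 206.
Then q_A = (334 - 206)/2 = 64.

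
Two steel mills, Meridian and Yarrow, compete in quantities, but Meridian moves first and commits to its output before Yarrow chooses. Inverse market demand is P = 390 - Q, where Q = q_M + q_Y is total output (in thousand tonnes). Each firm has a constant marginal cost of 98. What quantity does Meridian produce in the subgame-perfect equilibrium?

Solve by backward induction. Given q_M, the follower Yarrow maximises π_Y = (390 - q_M - q_Y)q_Y - 98q_Y.
Setting the follower's marginal profit to zero, 292 - q_M - 2q_Y = 0, i.e. q_Y = (292 - q_M)/2.
The leader anticipates this reaction. Substituting into P = 390 - Q gives P = 244 - (1/2)q_M, so π_M = (244 - (1/2)q_M)q_M - 98q_M.
Maximising: ∂π_M/∂q_M = 146 - q_M = 0, giving q_M = 146.
Then q_Y = (292 - 146)/2 = 73.

146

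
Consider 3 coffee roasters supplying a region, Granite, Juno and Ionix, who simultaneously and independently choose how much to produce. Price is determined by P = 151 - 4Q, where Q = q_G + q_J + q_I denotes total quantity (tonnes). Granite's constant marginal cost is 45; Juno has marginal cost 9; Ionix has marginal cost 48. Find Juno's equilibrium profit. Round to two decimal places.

Granite's profit: π_G = (151 - 4Q)q_G - (45q_G). Setting ∂π_G/∂q_G = 0: 106 - 8q_G - 4(q_J + q_I) = 0.
Juno's profit: π_J = (151 - 4Q)q_J - (9q_J). Setting ∂π_J/∂q_J = 0: 142 - 8q_J - 4(q_G + q_I) = 0.
Ionix's profit: π_I = (151 - 4Q)q_I - (48q_I). Setting ∂π_I/∂q_I = 0: 103 - 8q_I - 4(q_G + q_J) = 0.
Summing all 3 equations gives 351 − 16Q = 0, hence Q = 351/16.
Back-substituting: q_G = (106 − 351/4)/4 = 73/16, q_J = (142 − 351/4)/4 = 217/16, q_I = (103 − 351/4)/4 = 61/16.
Price P = 151 - 4·(351/16) = 253/4.
Juno's profit: (253/4 - 9)·(217/16) = 735.7656.

735.77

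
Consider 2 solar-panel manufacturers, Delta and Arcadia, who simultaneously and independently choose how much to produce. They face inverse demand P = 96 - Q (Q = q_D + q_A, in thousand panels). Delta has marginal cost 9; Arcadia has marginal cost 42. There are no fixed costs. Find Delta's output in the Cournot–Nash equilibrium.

40

Delta's profit: π_D = (96 - Q)q_D - (9q_D). Setting ∂π_D/∂q_D = 0: 87 - 2q_D - (q_A) = 0.
Arcadia's first-order condition: 54 - 2q_A - (q_D) = 0.
So q_D = (87 - q_A)/2 and q_A = (54 - q_D)/2.
Solving the pair: q_D = 40, q_A = 7.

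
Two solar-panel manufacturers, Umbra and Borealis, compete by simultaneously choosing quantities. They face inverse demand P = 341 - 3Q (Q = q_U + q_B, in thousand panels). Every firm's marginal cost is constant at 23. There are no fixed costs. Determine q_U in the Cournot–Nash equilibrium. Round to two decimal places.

A representative firm's profit is π_i = q_i(341 - 3Q) - 23q_i.
First-order condition (treating rivals' output as given): 318 - 6q_i - 3q_j = 0.
With identical firms every q_j equals q_i, so q_j = q_i and 318 = 9q_i, giving q_i = 106/3.

35.33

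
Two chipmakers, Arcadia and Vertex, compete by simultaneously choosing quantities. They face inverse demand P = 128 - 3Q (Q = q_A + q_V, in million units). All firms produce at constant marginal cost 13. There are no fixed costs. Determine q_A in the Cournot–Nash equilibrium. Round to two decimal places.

12.78

A representative firm's profit is π_i = q_i(128 - 3Q) - 13q_i.
First-order condition (treating rivals' output as given): 115 - 6q_i - 3q_j = 0.
By symmetry each firm produces the same amount; substituting q_j = q_i yields q_i = 115/9.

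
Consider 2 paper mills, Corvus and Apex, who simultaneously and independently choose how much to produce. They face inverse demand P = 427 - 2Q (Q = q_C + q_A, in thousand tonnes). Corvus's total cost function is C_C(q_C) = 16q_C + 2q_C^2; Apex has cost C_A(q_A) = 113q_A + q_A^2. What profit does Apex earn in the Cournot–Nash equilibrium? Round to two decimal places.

4425.77

Corvus's profit: π_C = (427 - 2Q)q_C - (16q_C + 2q_C²). Setting ∂π_C/∂q_C = 0: 411 - 8q_C - 2(q_A) = 0.
Apex's first-order condition: 314 - 6q_A - 2(q_C) = 0.
So q_C = (411 - 2q_A)/8 and q_A = (314 - 2q_C)/6.
Substituting one into the other gives q_C = 919/22 and q_A = 845/22.
Price P = 427 - 2·(882/11) = 266.6364.
Apex's profit: 266.6364·(845/22) - 113·(845/22) - (845/22)² = 4425.7748.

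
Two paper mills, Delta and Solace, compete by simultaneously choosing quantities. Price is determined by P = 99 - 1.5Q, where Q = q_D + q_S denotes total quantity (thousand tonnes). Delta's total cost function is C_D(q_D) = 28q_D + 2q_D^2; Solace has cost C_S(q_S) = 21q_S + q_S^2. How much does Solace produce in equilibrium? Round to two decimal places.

13.42

Delta's profit: π_D = (99 - 1.5Q)q_D - (28q_D + 2q_D²). Setting ∂π_D/∂q_D = 0: 71 - 7q_D - (3/2)(q_S) = 0.
Solace's first-order condition: 78 - 5q_S - (3/2)(q_D) = 0.
So q_D = (71 - (3/2)q_S)/7 and q_S = (78 - (3/2)q_D)/5.
Substituting one into the other gives q_D = 952/131 and q_S = 1758/131.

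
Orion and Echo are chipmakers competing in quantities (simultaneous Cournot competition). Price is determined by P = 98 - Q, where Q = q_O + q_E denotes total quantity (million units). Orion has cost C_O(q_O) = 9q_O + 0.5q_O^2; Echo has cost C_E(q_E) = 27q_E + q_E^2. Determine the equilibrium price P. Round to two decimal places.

60.82

Orion's profit: π_O = (98 - Q)q_O - (9q_O + (1/2)q_O²). Setting ∂π_O/∂q_O = 0: 89 - 3q_O - (q_E) = 0.
Echo's profit: π_E = (98 - Q)q_E - (27q_E + q_E²). Setting ∂π_E/∂q_E = 0: 71 - 4q_E - (q_O) = 0.
Best responses: q_O = (89 - q_E)/3, q_E = (71 - q_O)/4.
Substituting one into the other gives q_O = 285/11 and q_E = 124/11.
Total output Q = 409/11, so price P = 98 - 409/11 = 669/11.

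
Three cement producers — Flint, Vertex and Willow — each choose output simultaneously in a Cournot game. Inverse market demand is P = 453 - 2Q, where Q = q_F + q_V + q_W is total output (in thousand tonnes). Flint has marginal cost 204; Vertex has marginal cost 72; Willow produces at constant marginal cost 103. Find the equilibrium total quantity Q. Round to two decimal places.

122.50

Flint's profit: π_F = (453 - 2Q)q_F - (204q_F). Setting ∂π_F/∂q_F = 0: 249 - 4q_F - 2(q_V + q_W) = 0.
Vertex's profit: π_V = (453 - 2Q)q_V - (72q_V). Setting ∂π_V/∂q_V = 0: 381 - 4q_V - 2(q_F + q_W) = 0.
Willow's first-order condition: 350 - 4q_W - 2(q_F + q_V) = 0.
Summing all 3 equations gives 980 − 8Q = 0, hence Q = 245/2.
Back-substituting: q_F = (249 − 245)/2 = 2, q_V = (381 − 245)/2 = 68, q_W = (350 − 245)/2 = 105/2.
Total output Q = 2 + 68 + 105/2 = 245/2.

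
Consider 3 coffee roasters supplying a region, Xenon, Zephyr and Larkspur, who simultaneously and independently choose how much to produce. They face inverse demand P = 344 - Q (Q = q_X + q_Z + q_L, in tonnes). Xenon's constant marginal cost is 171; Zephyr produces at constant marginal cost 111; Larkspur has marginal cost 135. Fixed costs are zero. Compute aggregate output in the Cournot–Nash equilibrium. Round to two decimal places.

Xenon's profit: π_X = (344 - Q)q_X - (171q_X). Setting ∂π_X/∂q_X = 0: 173 - 2q_X - (q_Z + q_L) = 0.
Zephyr's profit: π_Z = (344 - Q)q_Z - (111q_Z). Setting ∂π_Z/∂q_Z = 0: 233 - 2q_Z - (q_X + q_L) = 0.
Larkspur's profit: π_L = (344 - Q)q_L - (135q_L). Setting ∂π_L/∂q_L = 0: 209 - 2q_L - (q_X + q_Z) = 0.
Adding the 3 conditions: 615 − 2Q − 2Q = 0, i.e. Q = 615/4.
Back-substituting: q_X = (173 − 615/4) = 77/4, q_Z = (233 − 615/4) = 317/4, q_L = (209 − 615/4) = 221/4.
Total output Q = 77/4 + 317/4 + 221/4 = 615/4.

153.75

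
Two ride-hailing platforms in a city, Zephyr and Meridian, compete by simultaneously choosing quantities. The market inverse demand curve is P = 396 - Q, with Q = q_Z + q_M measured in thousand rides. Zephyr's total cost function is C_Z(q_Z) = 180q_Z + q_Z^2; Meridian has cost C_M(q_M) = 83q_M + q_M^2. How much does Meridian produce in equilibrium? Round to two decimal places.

Zephyr's profit: π_Z = (396 - Q)q_Z - (180q_Z + q_Z²). Setting ∂π_Z/∂q_Z = 0: 216 - 4q_Z - (q_M) = 0.
Meridian's first-order condition: 313 - 4q_M - (q_Z) = 0.
So q_Z = (216 - q_M)/4 and q_M = (313 - q_Z)/4.
Solving the pair: q_Z = 551/15, q_M = 1036/15.

69.07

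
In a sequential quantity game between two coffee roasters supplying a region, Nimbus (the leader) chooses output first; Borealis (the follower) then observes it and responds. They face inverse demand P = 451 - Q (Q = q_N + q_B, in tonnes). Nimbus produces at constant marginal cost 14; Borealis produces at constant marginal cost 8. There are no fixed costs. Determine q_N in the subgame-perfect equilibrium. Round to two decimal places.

215.50

Solve by backward induction. Given q_N, the follower Borealis maximises π_B = (451 - q_N - q_B)q_B - 8q_B.
∂π_B/∂q_B = 443 - q_N - 2q_B = 0 gives the reaction function q_B = (443 - q_N)/2.
Nimbus substitutes q_B(q_N) into its own profit: π_N = q_N(451 - q_N - (443 - q_N)/2) - 14q_N = (459/2 - (1/2)q_N)q_N - 14q_N.
Leader FOC: 431/2 - q_N = 0, so q_N = 431/2.
Then q_B = (443 - 431/2)/2 = 455/4.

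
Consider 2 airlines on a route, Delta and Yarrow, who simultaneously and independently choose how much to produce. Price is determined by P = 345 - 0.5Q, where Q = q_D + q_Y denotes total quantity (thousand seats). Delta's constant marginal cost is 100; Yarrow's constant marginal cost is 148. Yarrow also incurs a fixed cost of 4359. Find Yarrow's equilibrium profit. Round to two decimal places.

574.56

Delta's profit: π_D = (345 - 0.5Q)q_D - (100q_D). Setting ∂π_D/∂q_D = 0: 245 - q_D - (1/2)(q_Y) = 0.
Yarrow's first-order condition: 197 - q_Y - (1/2)(q_D) = 0.
So q_D = (245 - (1/2)q_Y) and q_Y = (197 - (1/2)q_D).
Substituting one into the other gives q_D = 586/3 and q_Y = 298/3.
Price P = 345 - (1/2)·(884/3) = 593/3.
Yarrow's profit: (593/3 - 148)·(298/3) - 4359 = 574.5556.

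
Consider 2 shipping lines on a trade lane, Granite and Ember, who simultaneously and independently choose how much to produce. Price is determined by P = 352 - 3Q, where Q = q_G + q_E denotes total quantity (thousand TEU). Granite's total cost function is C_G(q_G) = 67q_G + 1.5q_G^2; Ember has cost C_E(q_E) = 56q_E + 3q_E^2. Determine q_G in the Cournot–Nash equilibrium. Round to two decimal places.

25.58

Granite's profit: π_G = (352 - 3Q)q_G - (67q_G + (3/2)q_G²). Setting ∂π_G/∂q_G = 0: 285 - 9q_G - 3(q_E) = 0.
Ember's first-order condition: 296 - 12q_E - 3(q_G) = 0.
Rearranging gives the reaction functions q_G = (285 - 3q_E)/9 and q_E = (296 - 3q_G)/12.
Solving the pair: q_G = 844/33, q_E = 201/11.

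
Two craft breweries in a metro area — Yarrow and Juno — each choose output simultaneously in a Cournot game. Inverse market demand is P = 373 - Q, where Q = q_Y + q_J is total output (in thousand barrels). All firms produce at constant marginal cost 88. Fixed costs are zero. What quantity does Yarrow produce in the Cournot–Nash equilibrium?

95

Each firm earns π_i = (373 - Q)q_i - 88q_i.
First-order condition (treating rivals' output as given): 285 - 2q_i - q_j = 0.
With identical firms every q_j equals q_i, so q_j = q_i and 285 = 3q_i, giving q_i = 95.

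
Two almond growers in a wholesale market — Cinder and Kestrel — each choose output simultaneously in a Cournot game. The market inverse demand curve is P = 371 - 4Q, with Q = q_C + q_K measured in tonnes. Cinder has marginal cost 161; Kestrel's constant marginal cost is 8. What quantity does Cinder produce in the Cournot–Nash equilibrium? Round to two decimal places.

4.75

Cinder's profit: π_C = (371 - 4Q)q_C - (161q_C). Setting ∂π_C/∂q_C = 0: 210 - 8q_C - 4(q_K) = 0.
Kestrel's first-order condition: 363 - 8q_K - 4(q_C) = 0.
Best responses: q_C = (210 - 4q_K)/8, q_K = (363 - 4q_C)/8.
Substituting one into the other gives q_C = 19/4 and q_K = 43.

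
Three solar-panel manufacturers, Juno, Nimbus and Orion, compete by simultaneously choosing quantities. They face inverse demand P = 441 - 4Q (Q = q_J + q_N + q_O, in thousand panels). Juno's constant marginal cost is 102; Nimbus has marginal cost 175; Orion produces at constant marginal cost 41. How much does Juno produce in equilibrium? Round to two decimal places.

21.94

Juno's profit: π_J = (441 - 4Q)q_J - (102q_J). Setting ∂π_J/∂q_J = 0: 339 - 8q_J - 4(q_N + q_O) = 0.
Nimbus's first-order condition: 266 - 8q_N - 4(q_J + q_O) = 0.
Orion's first-order condition: 400 - 8q_O - 4(q_J + q_N) = 0.
Summing all 3 equations gives 1005 − 16Q = 0, hence Q = 1005/16.
Back-substituting: q_J = (339 − 1005/4)/4 = 351/16, q_N = (266 − 1005/4)/4 = 59/16, q_O = (400 − 1005/4)/4 = 595/16.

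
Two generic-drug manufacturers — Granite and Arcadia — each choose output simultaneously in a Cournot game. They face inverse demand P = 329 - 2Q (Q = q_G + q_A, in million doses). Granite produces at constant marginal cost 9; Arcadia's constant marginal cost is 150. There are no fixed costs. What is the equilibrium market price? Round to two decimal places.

162.67

Granite's profit: π_G = (329 - 2Q)q_G - (9q_G). Setting ∂π_G/∂q_G = 0: 320 - 4q_G - 2(q_A) = 0.
Arcadia's first-order condition: 179 - 4q_A - 2(q_G) = 0.
Rearranging gives the reaction functions q_G = (320 - 2q_A)/4 and q_A = (179 - 2q_G)/4.
Substituting one into the other gives q_G = 461/6 and q_A = 19/3.
Total output Q = 499/6, so price P = 329 - 2·(499/6) = 488/3.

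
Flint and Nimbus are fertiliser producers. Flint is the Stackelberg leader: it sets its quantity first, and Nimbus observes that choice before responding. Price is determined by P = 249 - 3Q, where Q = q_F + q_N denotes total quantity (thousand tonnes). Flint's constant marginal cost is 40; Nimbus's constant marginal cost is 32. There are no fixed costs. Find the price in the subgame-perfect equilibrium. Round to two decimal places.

The follower Nimbus best-responds to any q_F: π_N = (249 - 3Q)q_N - 32q_N.
∂π_N/∂q_N = 217 - 3q_F - 6q_N = 0 gives the reaction function q_N = (217 - 3q_F)/6.
The leader anticipates this reaction. Substituting into P = 249 - 3Q gives P = 281/2 - (3/2)q_F, so π_F = (281/2 - (3/2)q_F)q_F - 40q_F.
Maximising: ∂π_F/∂q_F = 201/2 - 3q_F = 0, giving q_F = 67/2.
Then q_N = (217 - 3·(67/2))/6 = 233/12.
Total output Q = 635/12, so price P = 249 - 3·(635/12) = 361/4.

90.25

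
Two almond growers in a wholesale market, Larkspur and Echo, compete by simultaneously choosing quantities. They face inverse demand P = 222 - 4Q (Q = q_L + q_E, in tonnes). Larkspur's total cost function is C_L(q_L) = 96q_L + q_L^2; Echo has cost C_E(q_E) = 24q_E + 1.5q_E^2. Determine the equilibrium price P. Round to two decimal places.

133.91

Larkspur's profit: π_L = (222 - 4Q)q_L - (96q_L + q_L²). Setting ∂π_L/∂q_L = 0: 126 - 10q_L - 4(q_E) = 0.
Echo's profit: π_E = (222 - 4Q)q_E - (24q_E + (3/2)q_E²). Setting ∂π_E/∂q_E = 0: 198 - 11q_E - 4(q_L) = 0.
Best responses: q_L = (126 - 4q_E)/10, q_E = (198 - 4q_L)/11.
Substituting one into the other gives q_L = 297/47 and q_E = 738/47.
Total output Q = 1035/47, so price P = 222 - 4·(1035/47) = 133.9149.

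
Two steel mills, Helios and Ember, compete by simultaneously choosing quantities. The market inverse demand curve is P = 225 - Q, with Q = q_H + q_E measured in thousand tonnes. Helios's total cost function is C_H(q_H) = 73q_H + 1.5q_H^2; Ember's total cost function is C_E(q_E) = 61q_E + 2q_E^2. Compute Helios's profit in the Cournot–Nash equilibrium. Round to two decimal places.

Helios's profit: π_H = (225 - Q)q_H - (73q_H + (3/2)q_H²). Setting ∂π_H/∂q_H = 0: 152 - 5q_H - (q_E) = 0.
Ember's profit: π_E = (225 - Q)q_E - (61q_E + 2q_E²). Setting ∂π_E/∂q_E = 0: 164 - 6q_E - (q_H) = 0.
Rearranging gives the reaction functions q_H = (152 - q_E)/5 and q_E = (164 - q_H)/6.
Substituting one into the other gives q_H = 748/29 and q_E = 668/29.
Price P = 225 - 1416/29 = 176.1724.
Helios's profit: 176.1724·(748/29) - 73·(748/29) - (3/2)(748/29)² = 1663.2105.

1663.21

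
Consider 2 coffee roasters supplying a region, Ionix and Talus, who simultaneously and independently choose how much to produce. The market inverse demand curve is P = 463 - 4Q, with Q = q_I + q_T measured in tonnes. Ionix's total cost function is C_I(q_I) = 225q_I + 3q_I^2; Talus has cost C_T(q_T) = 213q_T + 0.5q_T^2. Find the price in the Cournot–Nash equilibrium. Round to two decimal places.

Ionix's profit: π_I = (463 - 4Q)q_I - (225q_I + 3q_I²). Setting ∂π_I/∂q_I = 0: 238 - 14q_I - 4(q_T) = 0.
Talus's first-order condition: 250 - 9q_T - 4(q_I) = 0.
Best responses: q_I = (238 - 4q_T)/14, q_T = (250 - 4q_I)/9.
Solving the pair: q_I = 571/55, q_T = 1274/55.
Total output Q = 369/11, so price P = 463 - 4·(369/11) = 328.8182.

328.82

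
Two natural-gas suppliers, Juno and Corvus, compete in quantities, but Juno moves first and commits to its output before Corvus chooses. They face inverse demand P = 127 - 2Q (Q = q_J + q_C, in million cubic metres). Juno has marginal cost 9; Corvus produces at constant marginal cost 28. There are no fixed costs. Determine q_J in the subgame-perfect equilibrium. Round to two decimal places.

34.25

Solve by backward induction. Given q_J, the follower Corvus maximises π_C = (127 - 2q_J - 2q_C)q_C - 28q_C.
Setting the follower's marginal profit to zero, 99 - 2q_J - 4q_C = 0, i.e. q_C = (99 - 2q_J)/4.
Juno substitutes q_C(q_J) into its own profit: π_J = q_J(127 - 2q_J - (99 - 2q_J)/2) - 9q_J = (155/2 - q_J)q_J - 9q_J.
Leader FOC: 137/2 - 2q_J = 0, so q_J = 137/4.
Then q_C = (99 - 2·(137/4))/4 = 61/8.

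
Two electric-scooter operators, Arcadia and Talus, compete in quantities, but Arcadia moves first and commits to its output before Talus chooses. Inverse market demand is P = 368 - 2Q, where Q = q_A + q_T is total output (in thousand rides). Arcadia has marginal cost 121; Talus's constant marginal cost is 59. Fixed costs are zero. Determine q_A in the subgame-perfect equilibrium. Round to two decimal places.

The follower Talus best-responds to any q_A: π_T = (368 - 2Q)q_T - 59q_T.
Setting the follower's marginal profit to zero, 309 - 2q_A - 4q_T = 0, i.e. q_T = (309 - 2q_A)/4.
Arcadia substitutes q_T(q_A) into its own profit: π_A = q_A(368 - 2q_A - (309 - 2q_A)/2) - 121q_A = (427/2 - q_A)q_A - 121q_A.
The leader's first-order condition 185/2 - 2q_A = 0 yields q_A = 185/4.
Then q_T = (309 - 2·(185/4))/4 = 433/8.

46.25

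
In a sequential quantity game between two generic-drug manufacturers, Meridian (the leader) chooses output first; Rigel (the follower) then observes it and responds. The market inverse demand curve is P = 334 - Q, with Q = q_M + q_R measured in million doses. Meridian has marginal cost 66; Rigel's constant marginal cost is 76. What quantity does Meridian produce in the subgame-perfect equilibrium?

The follower Rigel best-responds to any q_M: π_R = (334 - Q)q_R - 76q_R.
Setting the follower's marginal profit to zero, 258 - q_M - 2q_R = 0, i.e. q_R = (258 - q_M)/2.
The leader anticipates this reaction. Substituting into P = 334 - Q gives P = 205 - (1/2)q_M, so π_M = (205 - (1/2)q_M)q_M - 66q_M.
The leader's first-order condition 139 - q_M = 0 yields q_M = 139.
Then q_R = (258 - 139)/2 = 119/2.

139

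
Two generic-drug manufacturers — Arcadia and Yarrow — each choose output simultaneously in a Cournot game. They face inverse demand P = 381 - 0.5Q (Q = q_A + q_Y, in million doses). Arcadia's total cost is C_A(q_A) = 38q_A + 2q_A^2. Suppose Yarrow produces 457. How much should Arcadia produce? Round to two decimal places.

22.90

With the rival's output fixed at 457, Arcadia's profit is π_A = (381 - (1/2)·457 - (1/2)q_A)q_A - (38q_A + 2q_A²) = (305/2 - (1/2)q_A)q_A - (38q_A + 2q_A²).
∂π_A/∂q_A = 229/2 - 5q_A = 0, so q_A = 229/10.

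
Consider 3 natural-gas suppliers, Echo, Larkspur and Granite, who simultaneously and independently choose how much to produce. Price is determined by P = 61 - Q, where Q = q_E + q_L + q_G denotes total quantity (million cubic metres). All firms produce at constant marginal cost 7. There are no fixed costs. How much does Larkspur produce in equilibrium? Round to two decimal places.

13.50

A representative firm's profit is π_i = q_i(61 - Q) - 7q_i.
Setting ∂π_i/∂q_i = 0 with rivals' quantities fixed: 54 - 2q_i - Σ_{j≠i} q_j = 0.
With identical firms every q_j equals q_i, so Σ_{j≠i} q_j = 2q_i and 54 = 4q_i, giving q_i = 27/2.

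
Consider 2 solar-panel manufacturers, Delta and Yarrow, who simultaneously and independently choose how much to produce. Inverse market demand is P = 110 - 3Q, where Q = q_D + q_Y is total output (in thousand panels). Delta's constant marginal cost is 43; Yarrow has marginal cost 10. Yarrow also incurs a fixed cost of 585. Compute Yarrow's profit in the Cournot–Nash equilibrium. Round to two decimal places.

70.15

Delta's profit: π_D = (110 - 3Q)q_D - (43q_D). Setting ∂π_D/∂q_D = 0: 67 - 6q_D - 3(q_Y) = 0.
Yarrow's profit: π_Y = (110 - 3Q)q_Y - (10q_Y). Setting ∂π_Y/∂q_Y = 0: 100 - 6q_Y - 3(q_D) = 0.
Best responses: q_D = (67 - 3q_Y)/6, q_Y = (100 - 3q_D)/6.
Solving the pair: q_D = 34/9, q_Y = 133/9.
Price P = 110 - 3·(167/9) = 163/3.
Yarrow's profit: (163/3 - 10)·(133/9) - 585 = 1894/27.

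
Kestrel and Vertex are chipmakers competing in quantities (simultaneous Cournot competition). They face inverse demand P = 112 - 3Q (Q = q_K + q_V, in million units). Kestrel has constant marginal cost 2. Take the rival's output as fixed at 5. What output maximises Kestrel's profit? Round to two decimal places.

With the rival's output fixed at 5, Kestrel's profit is π_K = (112 - 3·5 - 3q_K)q_K - (2q_K) = (97 - 3q_K)q_K - (2q_K).
∂π_K/∂q_K = 95 - 6q_K = 0, so q_K = 95/6.

15.83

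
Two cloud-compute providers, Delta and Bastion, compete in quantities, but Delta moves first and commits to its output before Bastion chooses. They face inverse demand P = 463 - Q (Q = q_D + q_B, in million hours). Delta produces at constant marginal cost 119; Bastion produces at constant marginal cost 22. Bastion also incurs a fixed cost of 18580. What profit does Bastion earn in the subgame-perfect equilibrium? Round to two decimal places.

6621.56

The follower Bastion best-responds to any q_D: π_B = (463 - Q)q_B - 22q_B.
∂π_B/∂q_B = 441 - q_D - 2q_B = 0 gives the reaction function q_B = (441 - q_D)/2.
The leader anticipates this reaction. Substituting into P = 463 - Q gives P = 485/2 - (1/2)q_D, so π_D = (485/2 - (1/2)q_D)q_D - 119q_D.
Leader FOC: 247/2 - q_D = 0, so q_D = 247/2.
Then q_B = (441 - 247/2)/2 = 635/4.
Price P = 463 - 1129/4 = 723/4.
Bastion's profit: (723/4 - 22)·(635/4) - 18580 = 6621.5625.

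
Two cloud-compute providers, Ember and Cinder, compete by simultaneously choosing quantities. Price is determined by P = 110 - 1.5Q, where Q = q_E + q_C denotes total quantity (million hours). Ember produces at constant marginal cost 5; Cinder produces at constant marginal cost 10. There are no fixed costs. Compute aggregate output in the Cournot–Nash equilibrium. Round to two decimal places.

45.56

Ember's profit: π_E = (110 - 1.5Q)q_E - (5q_E). Setting ∂π_E/∂q_E = 0: 105 - 3q_E - (3/2)(q_C) = 0.
Cinder's profit: π_C = (110 - 1.5Q)q_C - (10q_C). Setting ∂π_C/∂q_C = 0: 100 - 3q_C - (3/2)(q_E) = 0.
Rearranging gives the reaction functions q_E = (105 - (3/2)q_C)/3 and q_C = (100 - (3/2)q_E)/3.
Substituting one into the other gives q_E = 220/9 and q_C = 190/9.
Total output Q = 220/9 + 190/9 = 410/9.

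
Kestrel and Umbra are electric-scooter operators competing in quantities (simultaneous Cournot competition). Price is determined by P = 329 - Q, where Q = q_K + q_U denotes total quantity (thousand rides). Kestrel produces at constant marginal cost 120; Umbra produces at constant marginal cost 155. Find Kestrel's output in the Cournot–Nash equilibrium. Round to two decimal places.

81.33

Kestrel's profit: π_K = (329 - Q)q_K - (120q_K). Setting ∂π_K/∂q_K = 0: 209 - 2q_K - (q_U) = 0.
Umbra's first-order condition: 174 - 2q_U - (q_K) = 0.
So q_K = (209 - q_U)/2 and q_U = (174 - q_K)/2.
Solving the pair: q_K = 244/3, q_U = 139/3.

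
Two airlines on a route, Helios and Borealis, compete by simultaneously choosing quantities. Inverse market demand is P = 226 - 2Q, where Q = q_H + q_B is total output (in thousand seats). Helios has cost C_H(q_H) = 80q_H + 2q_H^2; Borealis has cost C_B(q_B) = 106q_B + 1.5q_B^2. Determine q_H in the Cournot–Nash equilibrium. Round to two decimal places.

15.04

Helios's profit: π_H = (226 - 2Q)q_H - (80q_H + 2q_H²). Setting ∂π_H/∂q_H = 0: 146 - 8q_H - 2(q_B) = 0.
Borealis's profit: π_B = (226 - 2Q)q_B - (106q_B + (3/2)q_B²). Setting ∂π_B/∂q_B = 0: 120 - 7q_B - 2(q_H) = 0.
So q_H = (146 - 2q_B)/8 and q_B = (120 - 2q_H)/7.
Substituting one into the other gives q_H = 391/26 and q_B = 167/13.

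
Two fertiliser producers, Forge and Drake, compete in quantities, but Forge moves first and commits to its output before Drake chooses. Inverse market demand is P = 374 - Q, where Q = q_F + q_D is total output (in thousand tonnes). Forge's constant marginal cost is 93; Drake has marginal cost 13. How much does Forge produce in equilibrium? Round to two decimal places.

The follower Drake best-responds to any q_F: π_D = (374 - Q)q_D - 13q_D.
Follower FOC: 361 - q_F - 2q_D = 0, so q_D(q_F) = (361 - q_F)/2.
Forge substitutes q_D(q_F) into its own profit: π_F = q_F(374 - q_F - (361 - q_F)/2) - 93q_F = (387/2 - (1/2)q_F)q_F - 93q_F.
The leader's first-order condition 201/2 - q_F = 0 yields q_F = 201/2.
Then q_D = (361 - 201/2)/2 = 521/4.

100.50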